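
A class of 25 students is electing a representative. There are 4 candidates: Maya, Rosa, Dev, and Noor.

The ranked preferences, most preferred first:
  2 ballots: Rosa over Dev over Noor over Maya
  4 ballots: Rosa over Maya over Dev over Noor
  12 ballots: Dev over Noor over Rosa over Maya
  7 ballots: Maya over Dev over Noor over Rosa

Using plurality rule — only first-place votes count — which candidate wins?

First-place votes: Maya 7, Rosa 6, Dev 12, Noor 0.

Dev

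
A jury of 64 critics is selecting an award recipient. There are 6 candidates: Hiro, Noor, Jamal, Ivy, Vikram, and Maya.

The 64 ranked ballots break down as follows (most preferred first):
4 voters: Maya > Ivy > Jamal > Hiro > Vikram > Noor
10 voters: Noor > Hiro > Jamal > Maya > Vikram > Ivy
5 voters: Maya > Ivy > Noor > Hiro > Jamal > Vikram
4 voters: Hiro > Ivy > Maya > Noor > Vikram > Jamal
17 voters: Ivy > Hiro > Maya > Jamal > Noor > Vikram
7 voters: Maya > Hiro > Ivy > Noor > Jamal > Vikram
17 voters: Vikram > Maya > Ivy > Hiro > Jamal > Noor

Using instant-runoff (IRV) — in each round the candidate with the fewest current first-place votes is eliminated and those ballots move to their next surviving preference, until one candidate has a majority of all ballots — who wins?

Maya

Round 1: Hiro 4, Noor 10, Jamal 0, Ivy 17, Vikram 17, Maya 16. Jamal eliminated.
Round 2: Hiro 4, Noor 10, Ivy 17, Vikram 17, Maya 16. Hiro eliminated.
Round 3: Noor 10, Ivy 21, Vikram 17, Maya 16. Noor eliminated.
Round 4: Ivy 21, Vikram 17, Maya 26. Vikram eliminated.
Round 5: Ivy 21, Maya 43. Maya has a majority (≥33).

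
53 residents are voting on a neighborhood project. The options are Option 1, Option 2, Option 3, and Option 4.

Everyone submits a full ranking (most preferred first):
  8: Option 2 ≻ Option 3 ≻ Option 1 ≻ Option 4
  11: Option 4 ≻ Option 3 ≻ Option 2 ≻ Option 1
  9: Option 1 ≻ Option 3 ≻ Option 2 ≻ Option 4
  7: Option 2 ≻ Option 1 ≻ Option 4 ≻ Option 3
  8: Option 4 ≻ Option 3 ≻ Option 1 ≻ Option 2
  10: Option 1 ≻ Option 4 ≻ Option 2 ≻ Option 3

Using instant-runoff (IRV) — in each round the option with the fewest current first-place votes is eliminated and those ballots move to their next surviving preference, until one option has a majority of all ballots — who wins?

Option 1

Round 1: Option 1 19, Option 2 15, Option 3 0, Option 4 19. Option 3 eliminated.
Round 2: Option 1 19, Option 2 15, Option 4 19. Option 2 eliminated.
Round 3: Option 1 34, Option 4 19. Option 1 has a majority (≥27).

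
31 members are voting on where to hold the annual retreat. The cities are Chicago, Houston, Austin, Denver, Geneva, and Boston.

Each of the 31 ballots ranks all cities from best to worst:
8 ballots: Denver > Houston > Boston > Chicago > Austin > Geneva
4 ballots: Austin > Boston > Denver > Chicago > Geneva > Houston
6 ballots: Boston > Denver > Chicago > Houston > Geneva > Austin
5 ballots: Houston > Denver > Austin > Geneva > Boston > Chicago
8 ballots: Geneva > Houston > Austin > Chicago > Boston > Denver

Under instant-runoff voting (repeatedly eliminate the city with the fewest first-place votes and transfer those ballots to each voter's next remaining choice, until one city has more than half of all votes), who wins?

Boston

Round 1: Chicago 0, Houston 5, Austin 4, Denver 8, Geneva 8, Boston 6. Chicago eliminated.
Round 2: Houston 5, Austin 4, Denver 8, Geneva 8, Boston 6. Austin eliminated.
Round 3: Houston 5, Denver 8, Geneva 8, Boston 10. Houston eliminated.
Round 4: Denver 13, Geneva 8, Boston 10. Geneva eliminated.
Round 5: Denver 13, Boston 18. Boston has a majority (≥16).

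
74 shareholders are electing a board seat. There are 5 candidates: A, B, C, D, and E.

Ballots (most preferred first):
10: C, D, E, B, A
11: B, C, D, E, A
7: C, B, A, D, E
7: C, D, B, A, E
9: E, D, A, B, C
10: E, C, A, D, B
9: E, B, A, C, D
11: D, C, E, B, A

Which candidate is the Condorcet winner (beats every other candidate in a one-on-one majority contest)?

C

C vs A: 56–18
C vs B: 45–29
C vs D: 54–20
C vs E: 46–28
C beats every other candidate.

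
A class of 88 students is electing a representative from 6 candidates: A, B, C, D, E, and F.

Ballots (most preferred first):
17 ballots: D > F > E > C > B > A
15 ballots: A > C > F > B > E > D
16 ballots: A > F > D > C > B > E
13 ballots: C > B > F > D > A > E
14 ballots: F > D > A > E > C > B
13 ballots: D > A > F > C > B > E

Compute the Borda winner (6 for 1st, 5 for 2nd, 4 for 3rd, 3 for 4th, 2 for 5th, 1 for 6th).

F

A: 17×1 + 15×6 + 16×6 + 13×2 + 14×4 + 13×5 = 350
B: 17×2 + 15×3 + 16×2 + 13×5 + 14×1 + 13×2 = 216
C: 17×3 + 15×5 + 16×3 + 13×6 + 14×2 + 13×3 = 319
D: 17×6 + 15×1 + 16×4 + 13×3 + 14×5 + 13×6 = 368
E: 17×4 + 15×2 + 16×1 + 13×1 + 14×3 + 13×1 = 182
F: 17×5 + 15×4 + 16×5 + 13×4 + 14×6 + 13×4 = 413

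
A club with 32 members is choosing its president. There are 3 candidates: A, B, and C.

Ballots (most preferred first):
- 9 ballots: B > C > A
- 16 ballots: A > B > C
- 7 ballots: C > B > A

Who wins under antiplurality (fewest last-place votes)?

Last-place votes: A 16, B 0, C 16.

B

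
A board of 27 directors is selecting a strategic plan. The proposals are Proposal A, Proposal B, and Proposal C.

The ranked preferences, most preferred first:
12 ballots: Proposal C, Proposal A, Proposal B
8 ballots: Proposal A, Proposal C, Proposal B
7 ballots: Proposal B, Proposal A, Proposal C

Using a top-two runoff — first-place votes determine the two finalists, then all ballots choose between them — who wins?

Proposal A

Round 1 first-place votes: Proposal A 8, Proposal B 7, Proposal C 12. Proposal C and Proposal A advance.
Runoff: Proposal C is ranked above Proposal A on 12 ballots, Proposal A above Proposal C on 15.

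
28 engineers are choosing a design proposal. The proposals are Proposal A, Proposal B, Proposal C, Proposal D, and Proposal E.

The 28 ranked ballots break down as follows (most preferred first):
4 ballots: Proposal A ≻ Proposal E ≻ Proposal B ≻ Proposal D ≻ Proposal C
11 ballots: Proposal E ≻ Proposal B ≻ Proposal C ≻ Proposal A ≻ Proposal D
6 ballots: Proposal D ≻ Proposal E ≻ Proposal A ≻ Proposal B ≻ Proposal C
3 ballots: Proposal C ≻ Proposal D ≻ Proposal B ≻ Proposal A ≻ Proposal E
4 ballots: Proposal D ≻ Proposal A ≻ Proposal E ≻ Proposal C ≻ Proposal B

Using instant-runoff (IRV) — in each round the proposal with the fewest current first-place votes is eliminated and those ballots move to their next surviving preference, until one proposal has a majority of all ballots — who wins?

Round 1: Proposal A 4, Proposal B 0, Proposal C 3, Proposal D 10, Proposal E 11. Proposal B eliminated.
Round 2: Proposal A 4, Proposal C 3, Proposal D 10, Proposal E 11. Proposal C eliminated.
Round 3: Proposal A 4, Proposal D 13, Proposal E 11. Proposal A eliminated.
Round 4: Proposal D 13, Proposal E 15. Proposal E has a majority (≥15).

Proposal E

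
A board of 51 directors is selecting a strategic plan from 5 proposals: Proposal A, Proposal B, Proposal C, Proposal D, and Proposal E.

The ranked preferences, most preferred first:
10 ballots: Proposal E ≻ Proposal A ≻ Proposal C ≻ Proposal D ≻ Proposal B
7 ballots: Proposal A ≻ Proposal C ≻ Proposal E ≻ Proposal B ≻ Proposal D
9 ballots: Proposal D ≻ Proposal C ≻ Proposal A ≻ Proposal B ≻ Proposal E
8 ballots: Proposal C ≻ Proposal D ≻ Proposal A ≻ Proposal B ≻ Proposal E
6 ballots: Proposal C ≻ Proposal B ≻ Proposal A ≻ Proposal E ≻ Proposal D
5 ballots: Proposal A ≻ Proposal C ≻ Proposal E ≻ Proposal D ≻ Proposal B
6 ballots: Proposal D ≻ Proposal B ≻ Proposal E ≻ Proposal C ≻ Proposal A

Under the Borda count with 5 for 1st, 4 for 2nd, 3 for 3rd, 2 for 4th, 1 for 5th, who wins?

Proposal C

Proposal A: 10×4 + 7×5 + 9×3 + 8×3 + 6×3 + 5×5 + 6×1 = 175
Proposal B: 10×1 + 7×2 + 9×2 + 8×2 + 6×4 + 5×1 + 6×4 = 111
Proposal C: 10×3 + 7×4 + 9×4 + 8×5 + 6×5 + 5×4 + 6×2 = 196
Proposal D: 10×2 + 7×1 + 9×5 + 8×4 + 6×1 + 5×2 + 6×5 = 150
Proposal E: 10×5 + 7×3 + 9×1 + 8×1 + 6×2 + 5×3 + 6×3 = 133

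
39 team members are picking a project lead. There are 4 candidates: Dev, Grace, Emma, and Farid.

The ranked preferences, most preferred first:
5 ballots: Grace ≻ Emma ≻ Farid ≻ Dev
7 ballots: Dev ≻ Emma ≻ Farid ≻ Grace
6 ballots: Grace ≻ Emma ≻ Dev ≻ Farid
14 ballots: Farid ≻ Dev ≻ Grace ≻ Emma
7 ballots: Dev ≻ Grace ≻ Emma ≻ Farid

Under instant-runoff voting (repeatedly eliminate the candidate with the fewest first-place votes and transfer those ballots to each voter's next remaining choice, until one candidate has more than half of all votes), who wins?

Round 1: Dev 14, Grace 11, Emma 0, Farid 14. Emma eliminated.
Round 2: Dev 14, Grace 11, Farid 14. Grace eliminated.
Round 3: Dev 20, Farid 19. Dev has a majority (≥20).

Dev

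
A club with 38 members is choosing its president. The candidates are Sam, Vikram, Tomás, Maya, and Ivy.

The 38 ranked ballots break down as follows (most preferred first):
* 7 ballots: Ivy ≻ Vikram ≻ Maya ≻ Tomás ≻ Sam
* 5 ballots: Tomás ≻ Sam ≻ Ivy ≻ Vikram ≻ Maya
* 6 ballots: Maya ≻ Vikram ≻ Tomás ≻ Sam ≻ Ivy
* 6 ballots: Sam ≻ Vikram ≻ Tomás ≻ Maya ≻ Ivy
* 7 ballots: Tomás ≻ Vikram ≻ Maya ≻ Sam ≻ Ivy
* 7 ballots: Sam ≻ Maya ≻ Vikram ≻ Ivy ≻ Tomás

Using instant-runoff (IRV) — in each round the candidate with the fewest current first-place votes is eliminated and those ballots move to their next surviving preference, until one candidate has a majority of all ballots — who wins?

Round 1: Sam 13, Vikram 0, Tomás 12, Maya 6, Ivy 7. Vikram eliminated.
Round 2: Sam 13, Tomás 12, Maya 6, Ivy 7. Maya eliminated.
Round 3: Sam 13, Tomás 18, Ivy 7. Ivy eliminated.
Round 4: Sam 13, Tomás 25. Tomás has a majority (≥20).

Tomás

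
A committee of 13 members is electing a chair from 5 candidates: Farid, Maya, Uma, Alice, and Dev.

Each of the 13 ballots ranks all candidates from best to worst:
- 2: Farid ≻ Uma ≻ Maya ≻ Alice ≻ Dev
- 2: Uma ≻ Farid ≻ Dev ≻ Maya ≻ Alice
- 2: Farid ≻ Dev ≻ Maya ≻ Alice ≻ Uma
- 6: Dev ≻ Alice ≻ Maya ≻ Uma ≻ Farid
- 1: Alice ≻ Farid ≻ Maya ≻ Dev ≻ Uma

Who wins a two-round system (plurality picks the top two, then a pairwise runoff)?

Farid

Round 1 first-place votes: Farid 4, Maya 0, Uma 2, Alice 1, Dev 6. Dev and Farid advance.
Runoff: Dev is ranked above Farid on 6 ballots, Farid above Dev on 7.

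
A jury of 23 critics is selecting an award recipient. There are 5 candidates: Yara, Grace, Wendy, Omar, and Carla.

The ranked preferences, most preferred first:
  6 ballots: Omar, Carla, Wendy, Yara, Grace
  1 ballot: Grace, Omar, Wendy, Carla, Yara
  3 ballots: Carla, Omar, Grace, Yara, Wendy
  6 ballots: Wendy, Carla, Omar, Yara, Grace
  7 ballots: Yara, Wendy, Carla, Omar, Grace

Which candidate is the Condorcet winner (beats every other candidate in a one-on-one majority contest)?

Wendy vs Yara: 13–10
Wendy vs Grace: 19–4
Wendy vs Omar: 13–10
Wendy vs Carla: 14–9
Wendy beats every other candidate.

Wendy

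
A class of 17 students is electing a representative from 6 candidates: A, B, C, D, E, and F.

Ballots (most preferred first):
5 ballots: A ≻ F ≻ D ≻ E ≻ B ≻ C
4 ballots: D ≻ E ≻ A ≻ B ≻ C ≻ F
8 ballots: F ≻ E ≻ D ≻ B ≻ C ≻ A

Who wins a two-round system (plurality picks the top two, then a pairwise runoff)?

Round 1 first-place votes: A 5, B 0, C 0, D 4, E 0, F 8. F and A advance.
Runoff: F is ranked above A on 8 ballots, A above F on 9.

A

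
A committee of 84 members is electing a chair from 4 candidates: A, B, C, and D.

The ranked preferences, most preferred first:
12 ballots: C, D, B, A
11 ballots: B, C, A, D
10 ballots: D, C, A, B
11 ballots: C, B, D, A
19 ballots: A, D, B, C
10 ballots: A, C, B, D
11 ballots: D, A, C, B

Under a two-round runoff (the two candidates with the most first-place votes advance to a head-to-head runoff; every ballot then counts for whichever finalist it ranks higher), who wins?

C

Round 1 first-place votes: A 29, B 11, C 23, D 21. A and C advance.
Runoff: A is ranked above C on 40 ballots, C above A on 44.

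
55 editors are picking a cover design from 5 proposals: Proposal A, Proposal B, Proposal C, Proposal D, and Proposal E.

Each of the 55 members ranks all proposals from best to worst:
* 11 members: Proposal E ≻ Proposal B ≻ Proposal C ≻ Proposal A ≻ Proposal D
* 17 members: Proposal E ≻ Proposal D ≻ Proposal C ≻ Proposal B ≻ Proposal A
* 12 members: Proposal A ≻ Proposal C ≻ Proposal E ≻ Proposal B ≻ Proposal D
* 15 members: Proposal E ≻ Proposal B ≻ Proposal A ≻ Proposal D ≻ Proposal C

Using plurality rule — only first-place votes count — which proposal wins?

First-place votes: Proposal A 12, Proposal B 0, Proposal C 0, Proposal D 0, Proposal E 43.

Proposal E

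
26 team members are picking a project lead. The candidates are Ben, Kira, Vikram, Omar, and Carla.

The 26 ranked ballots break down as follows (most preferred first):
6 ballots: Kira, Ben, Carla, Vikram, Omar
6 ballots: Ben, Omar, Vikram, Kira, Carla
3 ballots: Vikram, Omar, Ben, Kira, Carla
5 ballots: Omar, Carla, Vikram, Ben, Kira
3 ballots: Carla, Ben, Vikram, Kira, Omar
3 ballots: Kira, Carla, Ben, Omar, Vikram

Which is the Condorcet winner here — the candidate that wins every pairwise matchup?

Ben

Ben vs Kira: 17–9
Ben vs Vikram: 18–8
Ben vs Omar: 18–8
Ben vs Carla: 15–11
Ben beats every other candidate.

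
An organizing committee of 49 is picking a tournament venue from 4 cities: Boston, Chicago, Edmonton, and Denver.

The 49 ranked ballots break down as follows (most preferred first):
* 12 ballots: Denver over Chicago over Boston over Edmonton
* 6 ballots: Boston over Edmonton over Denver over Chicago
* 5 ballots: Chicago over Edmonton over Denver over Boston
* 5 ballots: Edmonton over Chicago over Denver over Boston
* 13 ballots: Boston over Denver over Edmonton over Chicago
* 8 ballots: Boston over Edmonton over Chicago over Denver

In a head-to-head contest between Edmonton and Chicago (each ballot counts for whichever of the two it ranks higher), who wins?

Edmonton

Edmonton is ranked above Chicago on 32 ballots; Chicago above Edmonton on 17.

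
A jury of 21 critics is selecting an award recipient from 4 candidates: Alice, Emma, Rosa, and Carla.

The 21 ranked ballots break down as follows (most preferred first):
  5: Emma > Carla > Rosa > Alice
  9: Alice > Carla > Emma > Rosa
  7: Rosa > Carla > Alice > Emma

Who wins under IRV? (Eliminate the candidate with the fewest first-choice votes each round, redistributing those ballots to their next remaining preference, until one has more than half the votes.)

Round 1: Alice 9, Emma 5, Rosa 7, Carla 0. Carla eliminated.
Round 2: Alice 9, Emma 5, Rosa 7. Emma eliminated.
Round 3: Alice 9, Rosa 12. Rosa has a majority (≥11).

Rosa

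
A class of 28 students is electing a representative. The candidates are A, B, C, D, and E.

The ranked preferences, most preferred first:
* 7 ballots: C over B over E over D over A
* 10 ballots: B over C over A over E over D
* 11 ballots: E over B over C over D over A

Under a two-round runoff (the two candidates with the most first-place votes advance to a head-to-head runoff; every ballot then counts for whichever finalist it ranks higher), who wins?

B

Round 1 first-place votes: A 0, B 10, C 7, D 0, E 11. E and B advance.
Runoff: E is ranked above B on 11 ballots, B above E on 17.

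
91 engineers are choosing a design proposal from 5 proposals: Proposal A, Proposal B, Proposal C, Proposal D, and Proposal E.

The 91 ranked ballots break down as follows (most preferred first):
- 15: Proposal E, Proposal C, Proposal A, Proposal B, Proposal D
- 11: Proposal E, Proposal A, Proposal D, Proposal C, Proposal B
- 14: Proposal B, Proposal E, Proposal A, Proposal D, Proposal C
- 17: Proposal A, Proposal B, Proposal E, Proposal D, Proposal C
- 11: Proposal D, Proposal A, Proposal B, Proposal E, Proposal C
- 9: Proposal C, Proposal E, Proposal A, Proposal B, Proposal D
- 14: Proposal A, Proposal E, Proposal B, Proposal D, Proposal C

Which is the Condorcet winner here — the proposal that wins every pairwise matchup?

Proposal E

Proposal E vs Proposal A: 49–42
Proposal E vs Proposal B: 49–42
Proposal E vs Proposal C: 82–9
Proposal E vs Proposal D: 80–11
Proposal E beats every other proposal.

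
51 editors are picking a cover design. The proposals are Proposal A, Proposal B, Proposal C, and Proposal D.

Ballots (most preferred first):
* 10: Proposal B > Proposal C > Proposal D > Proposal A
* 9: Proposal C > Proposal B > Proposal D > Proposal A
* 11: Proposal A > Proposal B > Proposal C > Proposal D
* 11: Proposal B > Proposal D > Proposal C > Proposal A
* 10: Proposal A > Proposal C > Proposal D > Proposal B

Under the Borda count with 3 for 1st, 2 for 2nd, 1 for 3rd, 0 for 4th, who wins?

Proposal B

Proposal A: 10×0 + 9×0 + 11×3 + 11×0 + 10×3 = 63
Proposal B: 10×3 + 9×2 + 11×2 + 11×3 + 10×0 = 103
Proposal C: 10×2 + 9×3 + 11×1 + 11×1 + 10×2 = 89
Proposal D: 10×1 + 9×1 + 11×0 + 11×2 + 10×1 = 51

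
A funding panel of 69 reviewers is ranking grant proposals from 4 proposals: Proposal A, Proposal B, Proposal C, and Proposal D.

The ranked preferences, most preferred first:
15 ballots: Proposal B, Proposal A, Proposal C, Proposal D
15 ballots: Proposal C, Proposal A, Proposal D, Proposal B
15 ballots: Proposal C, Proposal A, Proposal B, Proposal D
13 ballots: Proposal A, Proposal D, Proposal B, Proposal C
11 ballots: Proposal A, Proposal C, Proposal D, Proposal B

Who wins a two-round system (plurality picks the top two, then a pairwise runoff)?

Proposal A

Round 1 first-place votes: Proposal A 24, Proposal B 15, Proposal C 30, Proposal D 0. Proposal C and Proposal A advance.
Runoff: Proposal C is ranked above Proposal A on 30 ballots, Proposal A above Proposal C on 39.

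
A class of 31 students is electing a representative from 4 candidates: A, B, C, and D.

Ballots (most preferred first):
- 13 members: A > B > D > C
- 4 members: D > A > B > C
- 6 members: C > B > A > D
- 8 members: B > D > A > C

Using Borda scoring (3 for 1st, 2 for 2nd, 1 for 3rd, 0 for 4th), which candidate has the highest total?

B

A: 13×3 + 4×2 + 6×1 + 8×1 = 61
B: 13×2 + 4×1 + 6×2 + 8×3 = 66
C: 13×0 + 4×0 + 6×3 + 8×0 = 18
D: 13×1 + 4×3 + 6×0 + 8×2 = 41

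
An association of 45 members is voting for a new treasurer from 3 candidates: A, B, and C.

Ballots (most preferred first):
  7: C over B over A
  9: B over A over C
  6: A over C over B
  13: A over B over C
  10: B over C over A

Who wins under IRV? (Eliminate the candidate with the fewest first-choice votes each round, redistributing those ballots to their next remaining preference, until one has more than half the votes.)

B

Round 1: A 19, B 19, C 7. C eliminated.
Round 2: A 19, B 26. B has a majority (≥23).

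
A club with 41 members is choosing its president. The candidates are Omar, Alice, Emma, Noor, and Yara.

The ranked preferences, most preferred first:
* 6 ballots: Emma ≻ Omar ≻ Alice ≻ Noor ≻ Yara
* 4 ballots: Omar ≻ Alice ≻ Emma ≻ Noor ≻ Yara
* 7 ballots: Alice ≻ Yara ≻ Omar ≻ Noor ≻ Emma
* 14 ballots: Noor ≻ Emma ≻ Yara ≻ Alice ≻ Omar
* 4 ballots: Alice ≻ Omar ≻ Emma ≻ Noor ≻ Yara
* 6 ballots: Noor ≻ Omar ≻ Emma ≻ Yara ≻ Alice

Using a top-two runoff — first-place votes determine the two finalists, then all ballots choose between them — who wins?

Alice

Round 1 first-place votes: Omar 4, Alice 11, Emma 6, Noor 20, Yara 0. Noor and Alice advance.
Runoff: Noor is ranked above Alice on 20 ballots, Alice above Noor on 21.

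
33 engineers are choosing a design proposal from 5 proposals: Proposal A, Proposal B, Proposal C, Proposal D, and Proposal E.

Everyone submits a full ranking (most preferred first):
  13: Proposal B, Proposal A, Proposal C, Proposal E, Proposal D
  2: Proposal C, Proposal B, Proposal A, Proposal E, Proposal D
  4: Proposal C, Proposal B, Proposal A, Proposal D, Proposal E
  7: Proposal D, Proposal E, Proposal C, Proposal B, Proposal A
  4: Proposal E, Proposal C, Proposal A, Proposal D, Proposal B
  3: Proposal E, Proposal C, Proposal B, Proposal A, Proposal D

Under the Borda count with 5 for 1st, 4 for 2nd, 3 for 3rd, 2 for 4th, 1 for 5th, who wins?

Proposal A: 13×4 + 2×3 + 4×3 + 7×1 + 4×3 + 3×2 = 95
Proposal B: 13×5 + 2×4 + 4×4 + 7×2 + 4×1 + 3×3 = 116
Proposal C: 13×3 + 2×5 + 4×5 + 7×3 + 4×4 + 3×4 = 118
Proposal D: 13×1 + 2×1 + 4×2 + 7×5 + 4×2 + 3×1 = 69
Proposal E: 13×2 + 2×2 + 4×1 + 7×4 + 4×5 + 3×5 = 97

Proposal C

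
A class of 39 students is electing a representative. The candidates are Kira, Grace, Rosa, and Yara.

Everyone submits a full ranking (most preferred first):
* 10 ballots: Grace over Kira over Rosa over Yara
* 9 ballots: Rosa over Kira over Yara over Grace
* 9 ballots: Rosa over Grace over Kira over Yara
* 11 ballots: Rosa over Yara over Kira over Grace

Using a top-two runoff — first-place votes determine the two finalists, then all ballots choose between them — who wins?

Round 1 first-place votes: Kira 0, Grace 10, Rosa 29, Yara 0. Rosa and Grace advance.
Runoff: Rosa is ranked above Grace on 29 ballots, Grace above Rosa on 10.

Rosa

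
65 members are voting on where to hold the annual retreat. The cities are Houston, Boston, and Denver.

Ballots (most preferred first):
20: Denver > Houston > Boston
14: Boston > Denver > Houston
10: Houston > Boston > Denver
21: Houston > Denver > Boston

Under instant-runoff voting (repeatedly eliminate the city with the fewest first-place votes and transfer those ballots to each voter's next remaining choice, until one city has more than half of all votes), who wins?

Round 1: Houston 31, Boston 14, Denver 20. Boston eliminated.
Round 2: Houston 31, Denver 34. Denver has a majority (≥33).

Denver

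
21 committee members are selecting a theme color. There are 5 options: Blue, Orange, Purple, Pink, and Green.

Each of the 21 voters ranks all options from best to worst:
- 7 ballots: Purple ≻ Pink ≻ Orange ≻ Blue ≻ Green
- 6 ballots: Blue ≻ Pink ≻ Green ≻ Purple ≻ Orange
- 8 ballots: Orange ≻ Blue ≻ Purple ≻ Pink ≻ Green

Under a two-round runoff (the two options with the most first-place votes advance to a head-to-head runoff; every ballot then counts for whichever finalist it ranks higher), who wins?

Purple

Round 1 first-place votes: Blue 6, Orange 8, Purple 7, Pink 0, Green 0. Orange and Purple advance.
Runoff: Orange is ranked above Purple on 8 ballots, Purple above Orange on 13.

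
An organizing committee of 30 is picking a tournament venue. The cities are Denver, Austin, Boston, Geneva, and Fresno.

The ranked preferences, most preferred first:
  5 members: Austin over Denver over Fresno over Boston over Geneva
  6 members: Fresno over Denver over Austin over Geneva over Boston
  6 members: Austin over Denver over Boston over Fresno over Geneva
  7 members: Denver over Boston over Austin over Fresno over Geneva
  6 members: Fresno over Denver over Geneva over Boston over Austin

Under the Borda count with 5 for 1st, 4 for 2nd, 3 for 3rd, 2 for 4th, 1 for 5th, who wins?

Denver

Denver: 5×4 + 6×4 + 6×4 + 7×5 + 6×4 = 127
Austin: 5×5 + 6×3 + 6×5 + 7×3 + 6×1 = 100
Boston: 5×2 + 6×1 + 6×3 + 7×4 + 6×2 = 74
Geneva: 5×1 + 6×2 + 6×1 + 7×1 + 6×3 = 48
Fresno: 5×3 + 6×5 + 6×2 + 7×2 + 6×5 = 101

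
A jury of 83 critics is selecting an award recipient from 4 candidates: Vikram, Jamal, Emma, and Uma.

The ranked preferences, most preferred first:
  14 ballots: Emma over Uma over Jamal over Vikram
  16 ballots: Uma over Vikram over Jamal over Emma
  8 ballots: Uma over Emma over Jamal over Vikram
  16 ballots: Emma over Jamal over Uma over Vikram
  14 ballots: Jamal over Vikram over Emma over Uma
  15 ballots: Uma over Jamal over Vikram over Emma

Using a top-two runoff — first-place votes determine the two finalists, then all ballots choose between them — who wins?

Emma

Round 1 first-place votes: Vikram 0, Jamal 14, Emma 30, Uma 39. Uma and Emma advance.
Runoff: Uma is ranked above Emma on 39 ballots, Emma above Uma on 44.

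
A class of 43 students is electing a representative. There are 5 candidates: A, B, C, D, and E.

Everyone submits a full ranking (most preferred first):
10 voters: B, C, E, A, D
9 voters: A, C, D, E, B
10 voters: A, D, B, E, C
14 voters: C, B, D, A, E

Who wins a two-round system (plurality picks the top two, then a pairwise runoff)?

C

Round 1 first-place votes: A 19, B 10, C 14, D 0, E 0. A and C advance.
Runoff: A is ranked above C on 19 ballots, C above A on 24.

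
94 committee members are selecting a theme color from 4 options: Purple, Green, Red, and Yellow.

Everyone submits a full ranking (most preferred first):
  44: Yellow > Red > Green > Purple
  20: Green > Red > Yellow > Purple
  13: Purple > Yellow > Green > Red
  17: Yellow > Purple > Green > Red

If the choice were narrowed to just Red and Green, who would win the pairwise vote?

Green

Red is ranked above Green on 44 ballots; Green above Red on 50.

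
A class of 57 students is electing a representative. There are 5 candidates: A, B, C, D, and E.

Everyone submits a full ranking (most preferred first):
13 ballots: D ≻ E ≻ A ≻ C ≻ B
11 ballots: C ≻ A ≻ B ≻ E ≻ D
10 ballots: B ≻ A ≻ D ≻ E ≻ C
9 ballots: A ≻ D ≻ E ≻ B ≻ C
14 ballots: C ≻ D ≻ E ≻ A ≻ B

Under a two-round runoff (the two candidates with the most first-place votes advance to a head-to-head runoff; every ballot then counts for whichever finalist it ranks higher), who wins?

D

Round 1 first-place votes: A 9, B 10, C 25, D 13, E 0. C and D advance.
Runoff: C is ranked above D on 25 ballots, D above C on 32.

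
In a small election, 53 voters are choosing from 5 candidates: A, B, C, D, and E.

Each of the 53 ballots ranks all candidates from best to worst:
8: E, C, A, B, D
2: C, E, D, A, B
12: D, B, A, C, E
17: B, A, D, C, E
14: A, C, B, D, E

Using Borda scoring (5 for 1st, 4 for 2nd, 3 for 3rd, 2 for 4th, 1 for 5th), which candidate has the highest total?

A: 8×3 + 2×2 + 12×3 + 17×4 + 14×5 = 202
B: 8×2 + 2×1 + 12×4 + 17×5 + 14×3 = 193
C: 8×4 + 2×5 + 12×2 + 17×2 + 14×4 = 156
D: 8×1 + 2×3 + 12×5 + 17×3 + 14×2 = 153
E: 8×5 + 2×4 + 12×1 + 17×1 + 14×1 = 91

A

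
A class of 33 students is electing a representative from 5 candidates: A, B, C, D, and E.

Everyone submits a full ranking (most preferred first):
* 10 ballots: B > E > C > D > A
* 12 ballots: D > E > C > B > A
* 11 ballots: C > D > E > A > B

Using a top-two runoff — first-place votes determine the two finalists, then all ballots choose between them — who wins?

Round 1 first-place votes: A 0, B 10, C 11, D 12, E 0. D and C advance.
Runoff: D is ranked above C on 12 ballots, C above D on 21.

C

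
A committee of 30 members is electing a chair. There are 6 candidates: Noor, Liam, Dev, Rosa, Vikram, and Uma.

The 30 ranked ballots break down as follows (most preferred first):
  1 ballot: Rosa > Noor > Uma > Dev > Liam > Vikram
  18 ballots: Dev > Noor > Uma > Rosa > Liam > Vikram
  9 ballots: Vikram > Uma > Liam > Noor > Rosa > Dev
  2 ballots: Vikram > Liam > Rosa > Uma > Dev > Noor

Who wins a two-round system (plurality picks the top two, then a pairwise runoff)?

Round 1 first-place votes: Noor 0, Liam 0, Dev 18, Rosa 1, Vikram 11, Uma 0. Dev and Vikram advance.
Runoff: Dev is ranked above Vikram on 19 ballots, Vikram above Dev on 11.

Dev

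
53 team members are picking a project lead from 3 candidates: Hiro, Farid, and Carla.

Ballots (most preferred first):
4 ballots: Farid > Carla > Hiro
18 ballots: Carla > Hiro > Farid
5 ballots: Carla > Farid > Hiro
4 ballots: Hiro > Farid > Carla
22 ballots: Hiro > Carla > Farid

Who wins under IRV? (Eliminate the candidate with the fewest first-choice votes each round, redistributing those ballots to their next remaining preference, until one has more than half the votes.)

Carla

Round 1: Hiro 26, Farid 4, Carla 23. Farid eliminated.
Round 2: Hiro 26, Carla 27. Carla has a majority (≥27).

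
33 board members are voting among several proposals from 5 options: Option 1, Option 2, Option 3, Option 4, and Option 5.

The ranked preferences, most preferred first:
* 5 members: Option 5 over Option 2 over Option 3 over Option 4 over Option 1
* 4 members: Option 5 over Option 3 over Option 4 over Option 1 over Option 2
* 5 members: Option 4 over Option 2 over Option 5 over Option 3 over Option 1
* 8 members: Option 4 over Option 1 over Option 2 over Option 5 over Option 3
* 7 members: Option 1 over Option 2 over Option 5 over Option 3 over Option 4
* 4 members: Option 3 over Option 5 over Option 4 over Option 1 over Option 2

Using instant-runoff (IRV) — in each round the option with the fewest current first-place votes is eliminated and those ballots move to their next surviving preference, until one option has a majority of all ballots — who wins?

Round 1: Option 1 7, Option 2 0, Option 3 4, Option 4 13, Option 5 9. Option 2 eliminated.
Round 2: Option 1 7, Option 3 4, Option 4 13, Option 5 9. Option 3 eliminated.
Round 3: Option 1 7, Option 4 13, Option 5 13. Option 1 eliminated.
Round 4: Option 4 13, Option 5 20. Option 5 has a majority (≥17).

Option 5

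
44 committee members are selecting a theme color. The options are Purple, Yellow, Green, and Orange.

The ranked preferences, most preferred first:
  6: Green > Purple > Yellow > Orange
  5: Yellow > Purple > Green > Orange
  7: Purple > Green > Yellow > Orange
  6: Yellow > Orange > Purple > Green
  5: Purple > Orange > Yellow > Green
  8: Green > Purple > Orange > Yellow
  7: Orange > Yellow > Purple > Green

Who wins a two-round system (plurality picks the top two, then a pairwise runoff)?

Purple

Round 1 first-place votes: Purple 12, Yellow 11, Green 14, Orange 7. Green and Purple advance.
Runoff: Green is ranked above Purple on 14 ballots, Purple above Green on 30.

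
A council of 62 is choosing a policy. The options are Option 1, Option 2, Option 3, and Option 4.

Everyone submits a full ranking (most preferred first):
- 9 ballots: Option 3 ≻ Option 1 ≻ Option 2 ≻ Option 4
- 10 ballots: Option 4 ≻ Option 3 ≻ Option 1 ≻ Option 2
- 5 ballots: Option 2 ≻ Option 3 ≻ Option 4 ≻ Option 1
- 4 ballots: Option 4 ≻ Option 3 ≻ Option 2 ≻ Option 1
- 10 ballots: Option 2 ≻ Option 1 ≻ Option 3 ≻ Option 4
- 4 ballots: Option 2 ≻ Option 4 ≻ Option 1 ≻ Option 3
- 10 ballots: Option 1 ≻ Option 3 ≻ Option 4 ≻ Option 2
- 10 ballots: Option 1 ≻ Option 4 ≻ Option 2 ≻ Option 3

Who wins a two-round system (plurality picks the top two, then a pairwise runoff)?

Round 1 first-place votes: Option 1 20, Option 2 19, Option 3 9, Option 4 14. Option 1 and Option 2 advance.
Runoff: Option 1 is ranked above Option 2 on 39 ballots, Option 2 above Option 1 on 23.

Option 1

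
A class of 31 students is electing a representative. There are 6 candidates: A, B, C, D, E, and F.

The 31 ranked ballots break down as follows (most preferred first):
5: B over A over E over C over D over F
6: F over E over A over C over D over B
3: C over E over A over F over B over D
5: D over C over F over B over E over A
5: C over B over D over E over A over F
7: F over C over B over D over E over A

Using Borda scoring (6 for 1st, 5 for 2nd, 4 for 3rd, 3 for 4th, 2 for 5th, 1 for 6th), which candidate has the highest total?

A: 5×5 + 6×4 + 3×4 + 5×1 + 5×2 + 7×1 = 83
B: 5×6 + 6×1 + 3×2 + 5×3 + 5×5 + 7×4 = 110
C: 5×3 + 6×3 + 3×6 + 5×5 + 5×6 + 7×5 = 141
D: 5×2 + 6×2 + 3×1 + 5×6 + 5×4 + 7×3 = 96
E: 5×4 + 6×5 + 3×5 + 5×2 + 5×3 + 7×2 = 104
F: 5×1 + 6×6 + 3×3 + 5×4 + 5×1 + 7×6 = 117

C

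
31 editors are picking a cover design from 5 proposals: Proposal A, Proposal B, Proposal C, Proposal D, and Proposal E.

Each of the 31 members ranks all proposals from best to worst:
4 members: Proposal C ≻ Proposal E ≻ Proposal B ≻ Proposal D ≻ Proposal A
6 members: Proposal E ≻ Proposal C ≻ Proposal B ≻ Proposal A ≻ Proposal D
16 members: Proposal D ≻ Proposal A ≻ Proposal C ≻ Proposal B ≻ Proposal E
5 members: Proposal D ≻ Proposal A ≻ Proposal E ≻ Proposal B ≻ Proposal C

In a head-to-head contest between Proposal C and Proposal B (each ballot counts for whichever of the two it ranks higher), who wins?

Proposal C

Proposal C is ranked above Proposal B on 26 ballots; Proposal B above Proposal C on 5.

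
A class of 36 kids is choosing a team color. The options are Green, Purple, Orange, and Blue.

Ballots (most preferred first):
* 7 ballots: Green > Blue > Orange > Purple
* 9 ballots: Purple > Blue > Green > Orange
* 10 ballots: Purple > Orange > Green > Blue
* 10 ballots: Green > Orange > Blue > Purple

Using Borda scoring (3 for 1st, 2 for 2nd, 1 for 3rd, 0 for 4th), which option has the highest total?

Green

Green: 7×3 + 9×1 + 10×1 + 10×3 = 70
Purple: 7×0 + 9×3 + 10×3 + 10×0 = 57
Orange: 7×1 + 9×0 + 10×2 + 10×2 = 47
Blue: 7×2 + 9×2 + 10×0 + 10×1 = 42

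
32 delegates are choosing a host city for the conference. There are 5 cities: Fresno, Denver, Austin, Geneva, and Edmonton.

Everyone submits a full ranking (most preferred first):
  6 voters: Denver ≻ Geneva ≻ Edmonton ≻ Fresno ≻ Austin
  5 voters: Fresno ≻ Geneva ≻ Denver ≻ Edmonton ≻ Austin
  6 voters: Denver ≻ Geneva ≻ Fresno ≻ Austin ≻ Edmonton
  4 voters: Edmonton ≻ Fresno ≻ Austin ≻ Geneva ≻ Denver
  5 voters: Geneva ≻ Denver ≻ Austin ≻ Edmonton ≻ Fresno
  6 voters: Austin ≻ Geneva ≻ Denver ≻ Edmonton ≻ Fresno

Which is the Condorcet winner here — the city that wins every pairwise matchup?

Geneva vs Fresno: 23–9
Geneva vs Denver: 20–12
Geneva vs Austin: 22–10
Geneva vs Edmonton: 28–4
Geneva beats every other city.

Geneva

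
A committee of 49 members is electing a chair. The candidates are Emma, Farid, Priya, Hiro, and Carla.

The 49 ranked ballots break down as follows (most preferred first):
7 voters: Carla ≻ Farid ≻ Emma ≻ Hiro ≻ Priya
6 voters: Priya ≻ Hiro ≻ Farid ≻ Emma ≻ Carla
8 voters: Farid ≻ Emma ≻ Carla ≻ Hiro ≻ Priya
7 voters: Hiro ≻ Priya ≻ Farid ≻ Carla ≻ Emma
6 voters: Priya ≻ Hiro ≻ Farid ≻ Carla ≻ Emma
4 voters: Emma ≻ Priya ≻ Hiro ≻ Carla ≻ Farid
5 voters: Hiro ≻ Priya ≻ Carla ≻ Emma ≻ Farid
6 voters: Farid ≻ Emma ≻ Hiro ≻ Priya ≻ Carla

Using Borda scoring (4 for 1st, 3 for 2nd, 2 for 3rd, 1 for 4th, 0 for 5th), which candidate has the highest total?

Hiro

Emma: 7×2 + 6×1 + 8×3 + 7×0 + 6×0 + 4×4 + 5×1 + 6×3 = 83
Farid: 7×3 + 6×2 + 8×4 + 7×2 + 6×2 + 4×0 + 5×0 + 6×4 = 115
Priya: 7×0 + 6×4 + 8×0 + 7×3 + 6×4 + 4×3 + 5×3 + 6×1 = 102
Hiro: 7×1 + 6×3 + 8×1 + 7×4 + 6×3 + 4×2 + 5×4 + 6×2 = 119
Carla: 7×4 + 6×0 + 8×2 + 7×1 + 6×1 + 4×1 + 5×2 + 6×0 = 71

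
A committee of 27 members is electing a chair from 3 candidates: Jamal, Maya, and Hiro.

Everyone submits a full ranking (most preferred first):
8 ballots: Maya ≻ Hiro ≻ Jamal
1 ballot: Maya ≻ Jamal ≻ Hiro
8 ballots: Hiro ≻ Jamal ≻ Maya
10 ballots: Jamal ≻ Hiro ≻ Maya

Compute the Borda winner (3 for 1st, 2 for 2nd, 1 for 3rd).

Hiro

Jamal: 8×1 + 1×2 + 8×2 + 10×3 = 56
Maya: 8×3 + 1×3 + 8×1 + 10×1 = 45
Hiro: 8×2 + 1×1 + 8×3 + 10×2 = 61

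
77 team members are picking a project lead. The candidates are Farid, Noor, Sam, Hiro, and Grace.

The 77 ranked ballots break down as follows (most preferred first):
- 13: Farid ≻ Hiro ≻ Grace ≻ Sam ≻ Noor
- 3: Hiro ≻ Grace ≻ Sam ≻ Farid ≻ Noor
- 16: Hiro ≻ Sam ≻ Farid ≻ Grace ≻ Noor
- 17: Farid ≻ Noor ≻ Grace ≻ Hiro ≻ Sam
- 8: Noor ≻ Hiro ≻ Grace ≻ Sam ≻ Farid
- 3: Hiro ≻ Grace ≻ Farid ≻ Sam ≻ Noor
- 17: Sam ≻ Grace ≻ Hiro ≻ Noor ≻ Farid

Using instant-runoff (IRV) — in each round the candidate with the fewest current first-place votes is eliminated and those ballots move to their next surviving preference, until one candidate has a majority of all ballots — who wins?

Round 1: Farid 30, Noor 8, Sam 17, Hiro 22, Grace 0. Grace eliminated.
Round 2: Farid 30, Noor 8, Sam 17, Hiro 22. Noor eliminated.
Round 3: Farid 30, Sam 17, Hiro 30. Sam eliminated.
Round 4: Farid 30, Hiro 47. Hiro has a majority (≥39).

Hiro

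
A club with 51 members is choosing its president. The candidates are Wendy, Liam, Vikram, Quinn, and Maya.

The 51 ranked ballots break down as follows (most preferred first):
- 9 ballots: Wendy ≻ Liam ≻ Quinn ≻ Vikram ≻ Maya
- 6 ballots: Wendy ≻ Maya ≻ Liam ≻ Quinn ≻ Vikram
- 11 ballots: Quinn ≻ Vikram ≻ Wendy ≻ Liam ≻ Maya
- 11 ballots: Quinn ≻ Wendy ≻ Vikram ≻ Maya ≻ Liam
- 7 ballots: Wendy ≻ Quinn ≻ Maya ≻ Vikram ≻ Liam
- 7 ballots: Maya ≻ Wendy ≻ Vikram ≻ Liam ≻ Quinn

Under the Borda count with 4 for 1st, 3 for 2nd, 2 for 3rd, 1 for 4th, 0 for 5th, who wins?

Wendy: 9×4 + 6×4 + 11×2 + 11×3 + 7×4 + 7×3 = 164
Liam: 9×3 + 6×2 + 11×1 + 11×0 + 7×0 + 7×1 = 57
Vikram: 9×1 + 6×0 + 11×3 + 11×2 + 7×1 + 7×2 = 85
Quinn: 9×2 + 6×1 + 11×4 + 11×4 + 7×3 + 7×0 = 133
Maya: 9×0 + 6×3 + 11×0 + 11×1 + 7×2 + 7×4 = 71

Wendy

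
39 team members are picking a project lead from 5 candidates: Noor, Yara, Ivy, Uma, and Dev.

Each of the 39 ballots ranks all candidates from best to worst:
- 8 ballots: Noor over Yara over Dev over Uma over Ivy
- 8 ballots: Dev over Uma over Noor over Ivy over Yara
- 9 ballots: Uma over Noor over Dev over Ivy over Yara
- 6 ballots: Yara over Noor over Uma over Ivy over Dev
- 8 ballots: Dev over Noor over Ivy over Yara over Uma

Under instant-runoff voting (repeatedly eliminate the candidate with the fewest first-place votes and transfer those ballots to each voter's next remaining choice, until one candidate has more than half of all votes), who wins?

Round 1: Noor 8, Yara 6, Ivy 0, Uma 9, Dev 16. Ivy eliminated.
Round 2: Noor 8, Yara 6, Uma 9, Dev 16. Yara eliminated.
Round 3: Noor 14, Uma 9, Dev 16. Uma eliminated.
Round 4: Noor 23, Dev 16. Noor has a majority (≥20).

Noor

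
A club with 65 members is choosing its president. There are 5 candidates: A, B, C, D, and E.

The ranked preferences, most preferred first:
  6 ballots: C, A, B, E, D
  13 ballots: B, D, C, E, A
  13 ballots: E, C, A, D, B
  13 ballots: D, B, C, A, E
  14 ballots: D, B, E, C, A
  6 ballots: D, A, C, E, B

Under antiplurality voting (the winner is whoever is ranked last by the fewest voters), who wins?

C

Last-place votes: A 27, B 19, C 0, D 6, E 13.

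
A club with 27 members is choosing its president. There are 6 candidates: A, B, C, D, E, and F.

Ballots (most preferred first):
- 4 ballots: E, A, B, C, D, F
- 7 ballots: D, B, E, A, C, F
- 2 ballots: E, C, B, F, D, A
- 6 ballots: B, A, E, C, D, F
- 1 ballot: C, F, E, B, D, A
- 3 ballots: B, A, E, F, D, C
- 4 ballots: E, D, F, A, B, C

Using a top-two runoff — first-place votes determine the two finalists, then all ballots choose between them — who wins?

B

Round 1 first-place votes: A 0, B 9, C 1, D 7, E 10, F 0. E and B advance.
Runoff: E is ranked above B on 11 ballots, B above E on 16.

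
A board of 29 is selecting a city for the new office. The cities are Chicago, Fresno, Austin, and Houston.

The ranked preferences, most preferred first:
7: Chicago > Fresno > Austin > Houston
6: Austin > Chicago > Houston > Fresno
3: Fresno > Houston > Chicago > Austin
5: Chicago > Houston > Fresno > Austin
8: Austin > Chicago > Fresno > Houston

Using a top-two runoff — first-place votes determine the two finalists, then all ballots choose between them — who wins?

Round 1 first-place votes: Chicago 12, Fresno 3, Austin 14, Houston 0. Austin and Chicago advance.
Runoff: Austin is ranked above Chicago on 14 ballots, Chicago above Austin on 15.

Chicago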